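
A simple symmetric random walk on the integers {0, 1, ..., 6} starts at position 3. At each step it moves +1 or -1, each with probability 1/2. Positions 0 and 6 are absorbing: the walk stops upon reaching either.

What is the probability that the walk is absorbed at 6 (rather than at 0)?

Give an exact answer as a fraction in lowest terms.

Answer: 1/2

Derivation:
Symmetric walk (p = 1/2): the harmonic-function argument gives P(hit 6 before 0 | start at 3) = a/N.
P = 3/6 = 1/2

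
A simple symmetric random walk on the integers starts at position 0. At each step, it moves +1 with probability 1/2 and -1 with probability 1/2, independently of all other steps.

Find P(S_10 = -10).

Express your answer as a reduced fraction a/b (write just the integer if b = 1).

To reach position -10 after 10 steps: need 0 steps of +1 and 10 of -1.
Favorable paths: C(10,0) = 1
Total paths: 2^10 = 1024
P = 1/1024 = 1/1024

Answer: 1/1024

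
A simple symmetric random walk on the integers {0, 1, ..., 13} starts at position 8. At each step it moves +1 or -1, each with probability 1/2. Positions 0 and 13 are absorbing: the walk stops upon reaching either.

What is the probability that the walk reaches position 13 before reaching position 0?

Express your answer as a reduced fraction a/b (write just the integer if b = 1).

Answer: 8/13

Derivation:
Symmetric walk (p = 1/2): the harmonic-function argument gives P(hit 13 before 0 | start at 8) = a/N.
P = 8/13 = 8/13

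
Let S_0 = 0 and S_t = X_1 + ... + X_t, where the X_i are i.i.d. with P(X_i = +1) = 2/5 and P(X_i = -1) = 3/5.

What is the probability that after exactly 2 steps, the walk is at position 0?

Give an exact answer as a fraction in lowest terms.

To be at 0 after 2 steps: need exactly 1 step of +1 and 1 of -1.
Number of such sequences: C(2,1) = 2
Each has probability (2/5)^1 · (3/5)^1 = 6/25
P = 2 · 6/25 = 12/25

Answer: 12/25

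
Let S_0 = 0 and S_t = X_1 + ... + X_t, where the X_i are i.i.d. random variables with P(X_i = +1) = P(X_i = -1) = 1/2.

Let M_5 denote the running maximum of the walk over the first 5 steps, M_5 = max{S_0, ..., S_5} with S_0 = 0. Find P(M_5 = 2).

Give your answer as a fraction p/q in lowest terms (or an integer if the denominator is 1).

Let M_5 = max(S_0,...,S_5). Use the reflection principle: for j ≥ 1, #{paths with M_5 ≥ j} = #{S_5 ≥ j} + #{S_5 ≥ j+1}.
By reflection, #{M_5 ≥ 2} = #{S_5 ≥ 2} + #{S_5 ≥ 3} = 6 + 6 = 12.
#{M_5 ≥ 3} = #{S_5 ≥ 3} + #{S_5 ≥ 4} = 6 + 1 = 7.
#{M_5 = 2} = 12 - 7 = 5.
P(M_5 = 2) = 5/32 = 5/32

Answer: 5/32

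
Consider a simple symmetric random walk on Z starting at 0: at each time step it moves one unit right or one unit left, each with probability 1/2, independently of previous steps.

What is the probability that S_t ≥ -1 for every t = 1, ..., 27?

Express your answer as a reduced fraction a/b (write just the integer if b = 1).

Let f(t,s) = #length-t paths at position s with S_1..S_t all ≥ -1.
f(t,s) = f(t-1,s-1) + f(t-1,s+1) for s ≥ -1; f(t,s) = 0 for s < -1.
t=0: f(0,0)=1
t=1: f(1,-1)=1 f(1,1)=1
t=2: f(2,0)=2 f(2,2)=1
t=3: f(3,-1)=2 f(3,1)=3 f(3,3)=1
t=4: f(4,0)=5 f(4,2)=4 f(4,4)=1
t=5: f(5,-1)=5 f(5,1)=9 f(5,3)=5 f(5,5)=1
t=6: f(6,0)=14 f(6,2)=14 f(6,4)=6 f(6,6)=1
t=7: f(7,-1)=14 f(7,1)=28 f(7,3)=20 f(7,5)=7 f(7,7)=1
t=8: f(8,0)=42 f(8,2)=48 f(8,4)=27 f(8,6)=8 f(8,8)=1
t=9: f(9,-1)=42 f(9,1)=90 f(9,3)=75 f(9,5)=35 f(9,7)=9 f(9,9)=1
t=10: f(10,0)=132 f(10,2)=165 f(10,4)=110 f(10,6)=44 f(10,8)=10 f(10,10)=1
t=11: f(11,-1)=132 f(11,1)=297 f(11,3)=275 f(11,5)=154 f(11,7)=54 f(11,9)=11 f(11,11)=1
t=12: f(12,0)=429 f(12,2)=572 f(12,4)=429 f(12,6)=208 f(12,8)=65 f(12,10)=12 f(12,12)=1
t=13: f(13,-1)=429 f(13,1)=1001 f(13,3)=1001 f(13,5)=637 f(13,7)=273 f(13,9)=77 f(13,11)=13 f(13,13)=1
t=14: f(14,0)=1430 f(14,2)=2002 f(14,4)=1638 f(14,6)=910 f(14,8)=350 f(14,10)=90 f(14,12)=14 f(14,14)=1
t=15: f(15,-1)=1430 f(15,1)=3432 f(15,3)=3640 f(15,5)=2548 f(15,7)=1260 f(15,9)=440 f(15,11)=104 f(15,13)=15 f(15,15)=1
t=16: f(16,0)=4862 f(16,2)=7072 f(16,4)=6188 f(16,6)=3808 f(16,8)=1700 f(16,10)=544 f(16,12)=119 f(16,14)=16 f(16,16)=1
t=17: f(17,-1)=4862 f(17,1)=11934 f(17,3)=13260 f(17,5)=9996 f(17,7)=5508 f(17,9)=2244 f(17,11)=663 f(17,13)=135 f(17,15)=17 f(17,17)=1
t=18: f(18,0)=16796 f(18,2)=25194 f(18,4)=23256 f(18,6)=15504 f(18,8)=7752 f(18,10)=2907 f(18,12)=798 f(18,14)=152 f(18,16)=18 f(18,18)=1
t=19: f(19,-1)=16796 f(19,1)=41990 f(19,3)=48450 f(19,5)=38760 f(19,7)=23256 f(19,9)=10659 f(19,11)=3705 f(19,13)=950 f(19,15)=170 f(19,17)=19 f(19,19)=1
t=20: f(20,0)=58786 f(20,2)=90440 f(20,4)=87210 f(20,6)=62016 f(20,8)=33915 f(20,10)=14364 f(20,12)=4655 f(20,14)=1120 f(20,16)=189 f(20,18)=20 f(20,20)=1
t=21: f(21,-1)=58786 f(21,1)=149226 f(21,3)=177650 f(21,5)=149226 f(21,7)=95931 f(21,9)=48279 f(21,11)=19019 f(21,13)=5775 f(21,15)=1309 f(21,17)=209 f(21,19)=21 f(21,21)=1
t=22: f(22,0)=208012 f(22,2)=326876 f(22,4)=326876 f(22,6)=245157 f(22,8)=144210 f(22,10)=67298 f(22,12)=24794 f(22,14)=7084 f(22,16)=1518 f(22,18)=230 f(22,20)=22 f(22,22)=1
t=23: f(23,-1)=208012 f(23,1)=534888 f(23,3)=653752 f(23,5)=572033 f(23,7)=389367 f(23,9)=211508 f(23,11)=92092 f(23,13)=31878 f(23,15)=8602 f(23,17)=1748 f(23,19)=252 f(23,21)=23 f(23,23)=1
t=24: f(24,0)=742900 f(24,2)=1188640 f(24,4)=1225785 f(24,6)=961400 f(24,8)=600875 f(24,10)=303600 f(24,12)=123970 f(24,14)=40480 f(24,16)=10350 f(24,18)=2000 f(24,20)=275 f(24,22)=24 f(24,24)=1
t=25: f(25,-1)=742900 f(25,1)=1931540 f(25,3)=2414425 f(25,5)=2187185 f(25,7)=1562275 f(25,9)=904475 f(25,11)=427570 f(25,13)=164450 f(25,15)=50830 f(25,17)=12350 f(25,19)=2275 f(25,21)=299 f(25,23)=25 f(25,25)=1
t=26: f(26,0)=2674440 f(26,2)=4345965 f(26,4)=4601610 f(26,6)=3749460 f(26,8)=2466750 f(26,10)=1332045 f(26,12)=592020 f(26,14)=215280 f(26,16)=63180 f(26,18)=14625 f(26,20)=2574 f(26,22)=324 f(26,24)=26 f(26,26)=1
t=27: f(27,-1)=2674440 f(27,1)=7020405 f(27,3)=8947575 f(27,5)=8351070 f(27,7)=6216210 f(27,9)=3798795 f(27,11)=1924065 f(27,13)=807300 f(27,15)=278460 f(27,17)=77805 f(27,19)=17199 f(27,21)=2898 f(27,23)=350 f(27,25)=27 f(27,27)=1
Σ_s f(27,s) = 40116600
P = 40116600/134217728 = 5014575/16777216

Answer: 5014575/16777216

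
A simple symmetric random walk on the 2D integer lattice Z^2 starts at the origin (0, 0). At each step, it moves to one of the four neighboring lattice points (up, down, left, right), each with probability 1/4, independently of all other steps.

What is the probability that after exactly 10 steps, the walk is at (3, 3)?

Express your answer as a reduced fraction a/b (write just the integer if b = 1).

Answer: 2835/262144

Derivation:
Let h be the number of horizontal steps (so 10-h are vertical). To end at (3,3) need (h+3)/2 right-steps and ((10-h)+3)/2 up-steps.
Sum over h with 3 ≤ h ≤ 7, h ≡ 1 (mod 2), 10-h ≡ 1 (mod 2):
h=3: C(10,3)·C(3,3)·C(7,5) = 120·1·21 = 2520
h=5: C(10,5)·C(5,4)·C(5,4) = 252·5·5 = 6300
h=7: C(10,7)·C(7,5)·C(3,3) = 120·21·1 = 2520
Total favorable: 11340
Total paths: 4^10 = 1048576
P = 11340/1048576 = 2835/262144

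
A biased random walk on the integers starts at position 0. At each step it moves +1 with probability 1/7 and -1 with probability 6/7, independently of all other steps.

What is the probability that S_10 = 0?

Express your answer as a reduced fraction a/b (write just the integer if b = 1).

Answer: 279936/40353607

Derivation:
To be at 0 after 10 steps: need exactly 5 steps of +1 and 5 of -1.
Number of such sequences: C(10,5) = 252
Each has probability (1/7)^5 · (6/7)^5 = 7776/282475249
P = 252 · 7776/282475249 = 279936/40353607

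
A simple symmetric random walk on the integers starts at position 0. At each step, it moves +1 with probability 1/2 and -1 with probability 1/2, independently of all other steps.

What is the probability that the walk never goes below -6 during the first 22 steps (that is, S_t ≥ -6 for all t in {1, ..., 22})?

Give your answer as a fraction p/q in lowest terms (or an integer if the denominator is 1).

Answer: 227069/262144

Derivation:
Let f(t,s) = #length-t paths at position s with S_1..S_t all ≥ -6.
f(t,s) = f(t-1,s-1) + f(t-1,s+1) for s ≥ -6; f(t,s) = 0 for s < -6.
t=0: f(0,0)=1
t=1: f(1,-1)=1 f(1,1)=1
t=2: f(2,-2)=1 f(2,0)=2 f(2,2)=1
t=3: f(3,-3)=1 f(3,-1)=3 f(3,1)=3 f(3,3)=1
t=4: f(4,-4)=1 f(4,-2)=4 f(4,0)=6 f(4,2)=4 f(4,4)=1
t=5: f(5,-5)=1 f(5,-3)=5 f(5,-1)=10 f(5,1)=10 f(5,3)=5 f(5,5)=1
t=6: f(6,-6)=1 f(6,-4)=6 f(6,-2)=15 f(6,0)=20 f(6,2)=15 f(6,4)=6 f(6,6)=1
t=7: f(7,-5)=7 f(7,-3)=21 f(7,-1)=35 f(7,1)=35 f(7,3)=21 f(7,5)=7 f(7,7)=1
t=8: f(8,-6)=7 f(8,-4)=28 f(8,-2)=56 f(8,0)=70 f(8,2)=56 f(8,4)=28 f(8,6)=8 f(8,8)=1
t=9: f(9,-5)=35 f(9,-3)=84 f(9,-1)=126 f(9,1)=126 f(9,3)=84 f(9,5)=36 f(9,7)=9 f(9,9)=1
t=10: f(10,-6)=35 f(10,-4)=119 f(10,-2)=210 f(10,0)=252 f(10,2)=210 f(10,4)=120 f(10,6)=45 f(10,8)=10 f(10,10)=1
t=11: f(11,-5)=154 f(11,-3)=329 f(11,-1)=462 f(11,1)=462 f(11,3)=330 f(11,5)=165 f(11,7)=55 f(11,9)=11 f(11,11)=1
t=12: f(12,-6)=154 f(12,-4)=483 f(12,-2)=791 f(12,0)=924 f(12,2)=792 f(12,4)=495 f(12,6)=220 f(12,8)=66 f(12,10)=12 f(12,12)=1
t=13: f(13,-5)=637 f(13,-3)=1274 f(13,-1)=1715 f(13,1)=1716 f(13,3)=1287 f(13,5)=715 f(13,7)=286 f(13,9)=78 f(13,11)=13 f(13,13)=1
t=14: f(14,-6)=637 f(14,-4)=1911 f(14,-2)=2989 f(14,0)=3431 f(14,2)=3003 f(14,4)=2002 f(14,6)=1001 f(14,8)=364 f(14,10)=91 f(14,12)=14 f(14,14)=1
t=15: f(15,-5)=2548 f(15,-3)=4900 f(15,-1)=6420 f(15,1)=6434 f(15,3)=5005 f(15,5)=3003 f(15,7)=1365 f(15,9)=455 f(15,11)=105 f(15,13)=15 f(15,15)=1
t=16: f(16,-6)=2548 f(16,-4)=7448 f(16,-2)=11320 f(16,0)=12854 f(16,2)=11439 f(16,4)=8008 f(16,6)=4368 f(16,8)=1820 f(16,10)=560 f(16,12)=120 f(16,14)=16 f(16,16)=1
t=17: f(17,-5)=9996 f(17,-3)=18768 f(17,-1)=24174 f(17,1)=24293 f(17,3)=19447 f(17,5)=12376 f(17,7)=6188 f(17,9)=2380 f(17,11)=680 f(17,13)=136 f(17,15)=17 f(17,17)=1
t=18: f(18,-6)=9996 f(18,-4)=28764 f(18,-2)=42942 f(18,0)=48467 f(18,2)=43740 f(18,4)=31823 f(18,6)=18564 f(18,8)=8568 f(18,10)=3060 f(18,12)=816 f(18,14)=153 f(18,16)=18 f(18,18)=1
t=19: f(19,-5)=38760 f(19,-3)=71706 f(19,-1)=91409 f(19,1)=92207 f(19,3)=75563 f(19,5)=50387 f(19,7)=27132 f(19,9)=11628 f(19,11)=3876 f(19,13)=969 f(19,15)=171 f(19,17)=19 f(19,19)=1
t=20: f(20,-6)=38760 f(20,-4)=110466 f(20,-2)=163115 f(20,0)=183616 f(20,2)=167770 f(20,4)=125950 f(20,6)=77519 f(20,8)=38760 f(20,10)=15504 f(20,12)=4845 f(20,14)=1140 f(20,16)=190 f(20,18)=20 f(20,20)=1
t=21: f(21,-5)=149226 f(21,-3)=273581 f(21,-1)=346731 f(21,1)=351386 f(21,3)=293720 f(21,5)=203469 f(21,7)=116279 f(21,9)=54264 f(21,11)=20349 f(21,13)=5985 f(21,15)=1330 f(21,17)=210 f(21,19)=21 f(21,21)=1
t=22: f(22,-6)=149226 f(22,-4)=422807 f(22,-2)=620312 f(22,0)=698117 f(22,2)=645106 f(22,4)=497189 f(22,6)=319748 f(22,8)=170543 f(22,10)=74613 f(22,12)=26334 f(22,14)=7315 f(22,16)=1540 f(22,18)=231 f(22,20)=22 f(22,22)=1
Σ_s f(22,s) = 3633104
P = 3633104/4194304 = 227069/262144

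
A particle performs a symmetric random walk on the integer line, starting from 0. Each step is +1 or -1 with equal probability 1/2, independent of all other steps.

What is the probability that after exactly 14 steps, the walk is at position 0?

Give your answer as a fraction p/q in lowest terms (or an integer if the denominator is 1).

To return to 0 after 14 steps: need exactly 7 steps of +1 and 7 of -1.
Favorable paths: C(14,7) = 3432
Total paths: 2^14 = 16384
P = 3432/16384 = 429/2048

Answer: 429/2048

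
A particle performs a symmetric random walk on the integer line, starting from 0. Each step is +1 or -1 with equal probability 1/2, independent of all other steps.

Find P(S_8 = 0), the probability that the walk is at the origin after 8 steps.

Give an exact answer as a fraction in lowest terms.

To return to 0 after 8 steps: need exactly 4 steps of +1 and 4 of -1.
Favorable paths: C(8,4) = 70
Total paths: 2^8 = 256
P = 70/256 = 35/128

Answer: 35/128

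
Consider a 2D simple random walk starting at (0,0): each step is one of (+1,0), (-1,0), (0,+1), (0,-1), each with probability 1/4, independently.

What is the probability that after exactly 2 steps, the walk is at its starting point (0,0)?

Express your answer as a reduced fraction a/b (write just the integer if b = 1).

Answer: 1/4

Derivation:
Let h be the number of horizontal steps (so 2-h are vertical). To end at (0,0) need (h+0)/2 right-steps and ((2-h)+0)/2 up-steps.
Sum over h with 0 ≤ h ≤ 2, h ≡ 0 (mod 2), 2-h ≡ 0 (mod 2):
h=0: C(2,0)·C(0,0)·C(2,1) = 1·1·2 = 2
h=2: C(2,2)·C(2,1)·C(0,0) = 1·2·1 = 2
Total favorable: 4
Total paths: 4^2 = 16
P = 4/16 = 1/4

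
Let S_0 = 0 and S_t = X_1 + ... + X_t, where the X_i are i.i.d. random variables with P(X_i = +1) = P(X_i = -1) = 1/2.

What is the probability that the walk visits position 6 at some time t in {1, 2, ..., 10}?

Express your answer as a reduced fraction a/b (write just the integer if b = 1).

Answer: 67/1024

Derivation:
Count via complement. Let g(t,s) = #length-t paths at position s with S_1..S_t all ≠ 6.
g(t,s) = g(t-1,s-1) + g(t-1,s+1) for s ≠ 6; g(t,6) = 0.
t=0: g(0,0)=1
t=1: g(1,-1)=1 g(1,1)=1
t=2: g(2,-2)=1 g(2,0)=2 g(2,2)=1
t=3: g(3,-3)=1 g(3,-1)=3 g(3,1)=3 g(3,3)=1
t=4: g(4,-4)=1 g(4,-2)=4 g(4,0)=6 g(4,2)=4 g(4,4)=1
t=5: g(5,-5)=1 g(5,-3)=5 g(5,-1)=10 g(5,1)=10 g(5,3)=5 g(5,5)=1
t=6: g(6,-6)=1 g(6,-4)=6 g(6,-2)=15 g(6,0)=20 g(6,2)=15 g(6,4)=6
t=7: g(7,-7)=1 g(7,-5)=7 g(7,-3)=21 g(7,-1)=35 g(7,1)=35 g(7,3)=21 g(7,5)=6
t=8: g(8,-8)=1 g(8,-6)=8 g(8,-4)=28 g(8,-2)=56 g(8,0)=70 g(8,2)=56 g(8,4)=27
t=9: g(9,-9)=1 g(9,-7)=9 g(9,-5)=36 g(9,-3)=84 g(9,-1)=126 g(9,1)=126 g(9,3)=83 g(9,5)=27
t=10: g(10,-10)=1 g(10,-8)=10 g(10,-6)=45 g(10,-4)=120 g(10,-2)=210 g(10,0)=252 g(10,2)=209 g(10,4)=110
Paths never hitting 6: Σ_s g(10,s) = 957
Paths hitting 6: 2^10 - 957 = 67
P = 67/1024 = 67/1024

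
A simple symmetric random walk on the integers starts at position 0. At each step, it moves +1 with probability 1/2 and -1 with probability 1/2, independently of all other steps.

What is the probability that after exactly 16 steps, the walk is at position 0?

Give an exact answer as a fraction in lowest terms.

To return to 0 after 16 steps: need exactly 8 steps of +1 and 8 of -1.
Favorable paths: C(16,8) = 12870
Total paths: 2^16 = 65536
P = 12870/65536 = 6435/32768

Answer: 6435/32768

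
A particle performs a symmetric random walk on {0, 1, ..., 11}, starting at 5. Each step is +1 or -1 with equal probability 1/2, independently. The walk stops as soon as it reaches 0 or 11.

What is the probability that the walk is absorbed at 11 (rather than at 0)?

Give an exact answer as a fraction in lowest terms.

Answer: 5/11

Derivation:
Symmetric walk (p = 1/2): the harmonic-function argument gives P(hit 11 before 0 | start at 5) = a/N.
P = 5/11 = 5/11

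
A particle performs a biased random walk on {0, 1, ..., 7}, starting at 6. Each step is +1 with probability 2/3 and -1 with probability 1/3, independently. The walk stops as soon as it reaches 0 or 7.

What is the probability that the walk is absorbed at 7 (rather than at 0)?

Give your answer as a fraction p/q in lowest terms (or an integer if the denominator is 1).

Biased walk: p = 2/3, q = 1/3, r = q/p = 1/2
Gambler's ruin: P(hit 7 before 0 | start at 6) = (1 - r^a)/(1 - r^N)
r^6 = 1/64; r^7 = 1/128
P = (1 - 1/64) / (1 - 1/128) = 63/64 / 127/128 = 126/127

Answer: 126/127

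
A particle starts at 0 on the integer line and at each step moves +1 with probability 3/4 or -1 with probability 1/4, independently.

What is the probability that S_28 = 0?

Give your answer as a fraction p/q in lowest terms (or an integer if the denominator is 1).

Answer: 23984556773175/9007199254740992

Derivation:
To be at 0 after 28 steps: need exactly 14 steps of +1 and 14 of -1.
Number of such sequences: C(28,14) = 40116600
Each has probability (3/4)^14 · (1/4)^14 = 4782969/72057594037927936
P = 40116600 · 4782969/72057594037927936 = 23984556773175/9007199254740992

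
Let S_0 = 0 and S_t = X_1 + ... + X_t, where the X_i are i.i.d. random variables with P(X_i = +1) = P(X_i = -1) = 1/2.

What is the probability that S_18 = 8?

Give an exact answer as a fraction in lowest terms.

To reach position 8 after 18 steps: need 13 steps of +1 and 5 of -1.
Favorable paths: C(18,13) = 8568
Total paths: 2^18 = 262144
P = 8568/262144 = 1071/32768

Answer: 1071/32768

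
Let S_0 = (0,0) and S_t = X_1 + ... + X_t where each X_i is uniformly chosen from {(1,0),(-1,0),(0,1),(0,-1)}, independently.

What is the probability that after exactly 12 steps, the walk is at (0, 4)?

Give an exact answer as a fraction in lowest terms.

Answer: 245025/16777216

Derivation:
Let h be the number of horizontal steps (so 12-h are vertical). To end at (0,4) need (h+0)/2 right-steps and ((12-h)+4)/2 up-steps.
Sum over h with 0 ≤ h ≤ 8, h ≡ 0 (mod 2), 12-h ≡ 0 (mod 2):
h=0: C(12,0)·C(0,0)·C(12,8) = 1·1·495 = 495
h=2: C(12,2)·C(2,1)·C(10,7) = 66·2·120 = 15840
h=4: C(12,4)·C(4,2)·C(8,6) = 495·6·28 = 83160
h=6: C(12,6)·C(6,3)·C(6,5) = 924·20·6 = 110880
h=8: C(12,8)·C(8,4)·C(4,4) = 495·70·1 = 34650
Total favorable: 245025
Total paths: 4^12 = 16777216
P = 245025/16777216 = 245025/16777216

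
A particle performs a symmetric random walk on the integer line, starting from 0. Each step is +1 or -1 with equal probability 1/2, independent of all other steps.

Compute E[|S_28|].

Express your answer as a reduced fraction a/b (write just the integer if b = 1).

Answer: 35102025/8388608

Derivation:
S_28 takes values m ≡ 0 (mod 2) with |m| ≤ 28; P(S_28=m) = C(28,(28+m)/2)/2^28.
Total paths: 2^28 = 268435456
Distribution: P(S=-28)=1/268435456, P(S=-26)=28/268435456, P(S=-24)=378/268435456, P(S=-22)=3276/268435456, P(S=-20)=20475/268435456, P(S=-18)=98280/268435456, P(S=-16)=376740/268435456, P(S=-14)=1184040/268435456, P(S=-12)=3108105/268435456, P(S=-10)=6906900/268435456, P(S=-8)=13123110/268435456, P(S=-6)=21474180/268435456, P(S=-4)=30421755/268435456, P(S=-2)=37442160/268435456, P(S=0)=40116600/268435456, P(S=2)=37442160/268435456, P(S=4)=30421755/268435456, P(S=6)=21474180/268435456, P(S=8)=13123110/268435456, P(S=10)=6906900/268435456, P(S=12)=3108105/268435456, P(S=14)=1184040/268435456, P(S=16)=376740/268435456, P(S=18)=98280/268435456, P(S=20)=20475/268435456, P(S=22)=3276/268435456, P(S=24)=378/268435456, P(S=26)=28/268435456, P(S=28)=1/268435456
E[|S_28|] = Σ_m |m|·P(S_28=m) = 1123264800/268435456 = 35102025/8388608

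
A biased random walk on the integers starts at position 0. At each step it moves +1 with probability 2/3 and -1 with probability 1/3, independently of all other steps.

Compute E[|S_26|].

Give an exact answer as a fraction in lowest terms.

S_26 takes values m ≡ 0 (mod 2) with |m| ≤ 26; P(S_26=m) = C(26,(26+m)/2) · (2/3)^((26+m)/2) · (1/3)^((26-m)/2).
Distribution: P(S=-26)=1/2541865828329, P(S=-24)=52/2541865828329, P(S=-22)=1300/2541865828329, P(S=-20)=20800/2541865828329, P(S=-18)=239200/2541865828329, P(S=-16)=2104960/2541865828329, P(S=-14)=14734720/2541865828329, P(S=-12)=84198400/2541865828329, P(S=-10)=399942400/2541865828329, P(S=-8)=1599769600/2541865828329, P(S=-6)=5439216640/2541865828329, P(S=-4)=15823175680/2541865828329, P(S=-2)=39557939200/2541865828329, P(S=0)=85201715200/2541865828329, P(S=2)=158231756800/2541865828329, P(S=4)=253170810880/2541865828329, P(S=6)=348109864960/2541865828329, P(S=8)=409541017600/2541865828329, P(S=10)=409541017600/2541865828329, P(S=12)=344876646400/2541865828329, P(S=14)=241413652480/2541865828329, P(S=16)=137950658560/2541865828329, P(S=18)=62704844800/2541865828329, P(S=20)=21810380800/2541865828329, P(S=22)=5452595200/2541865828329, P(S=24)=872415232/2541865828329, P(S=26)=67108864/2541865828329
E[|S_26|] = Σ_m |m|·P(S_26=m) = 22415696964466/2541865828329

Answer: 22415696964466/2541865828329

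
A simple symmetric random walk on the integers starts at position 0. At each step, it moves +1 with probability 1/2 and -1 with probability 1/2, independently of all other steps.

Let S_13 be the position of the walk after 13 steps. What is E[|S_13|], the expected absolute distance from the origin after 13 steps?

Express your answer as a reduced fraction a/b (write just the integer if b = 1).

Answer: 3003/1024

Derivation:
S_13 takes values m ≡ 1 (mod 2) with |m| ≤ 13; P(S_13=m) = C(13,(13+m)/2)/2^13.
Total paths: 2^13 = 8192
Distribution: P(S=-13)=1/8192, P(S=-11)=13/8192, P(S=-9)=78/8192, P(S=-7)=286/8192, P(S=-5)=715/8192, P(S=-3)=1287/8192, P(S=-1)=1716/8192, P(S=1)=1716/8192, P(S=3)=1287/8192, P(S=5)=715/8192, P(S=7)=286/8192, P(S=9)=78/8192, P(S=11)=13/8192, P(S=13)=1/8192
E[|S_13|] = Σ_m |m|·P(S_13=m) = 24024/8192 = 3003/1024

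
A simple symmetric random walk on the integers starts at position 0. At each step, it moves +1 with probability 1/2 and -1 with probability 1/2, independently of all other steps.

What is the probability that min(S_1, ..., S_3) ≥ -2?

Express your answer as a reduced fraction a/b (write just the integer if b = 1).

Answer: 7/8

Derivation:
Let f(t,s) = #length-t paths at position s with S_1..S_t all ≥ -2.
f(t,s) = f(t-1,s-1) + f(t-1,s+1) for s ≥ -2; f(t,s) = 0 for s < -2.
t=0: f(0,0)=1
t=1: f(1,-1)=1 f(1,1)=1
t=2: f(2,-2)=1 f(2,0)=2 f(2,2)=1
t=3: f(3,-1)=3 f(3,1)=3 f(3,3)=1
Σ_s f(3,s) = 7
P = 7/8 = 7/8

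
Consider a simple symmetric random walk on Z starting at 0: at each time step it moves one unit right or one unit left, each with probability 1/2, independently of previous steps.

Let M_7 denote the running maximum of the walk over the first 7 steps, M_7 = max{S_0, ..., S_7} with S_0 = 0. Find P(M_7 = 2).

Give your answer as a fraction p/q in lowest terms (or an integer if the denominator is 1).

Answer: 21/128

Derivation:
Let M_7 = max(S_0,...,S_7). Use the reflection principle: for j ≥ 1, #{paths with M_7 ≥ j} = #{S_7 ≥ j} + #{S_7 ≥ j+1}.
By reflection, #{M_7 ≥ 2} = #{S_7 ≥ 2} + #{S_7 ≥ 3} = 29 + 29 = 58.
#{M_7 ≥ 3} = #{S_7 ≥ 3} + #{S_7 ≥ 4} = 29 + 8 = 37.
#{M_7 = 2} = 58 - 37 = 21.
P(M_7 = 2) = 21/128 = 21/128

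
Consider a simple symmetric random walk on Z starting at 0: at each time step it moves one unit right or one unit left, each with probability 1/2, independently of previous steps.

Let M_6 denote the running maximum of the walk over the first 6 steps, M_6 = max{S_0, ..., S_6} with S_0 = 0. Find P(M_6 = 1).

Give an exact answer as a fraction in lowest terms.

Answer: 15/64

Derivation:
Let M_6 = max(S_0,...,S_6). Use the reflection principle: for j ≥ 1, #{paths with M_6 ≥ j} = #{S_6 ≥ j} + #{S_6 ≥ j+1}.
By reflection, #{M_6 ≥ 1} = #{S_6 ≥ 1} + #{S_6 ≥ 2} = 22 + 22 = 44.
#{M_6 ≥ 2} = #{S_6 ≥ 2} + #{S_6 ≥ 3} = 22 + 7 = 29.
#{M_6 = 1} = 44 - 29 = 15.
P(M_6 = 1) = 15/64 = 15/64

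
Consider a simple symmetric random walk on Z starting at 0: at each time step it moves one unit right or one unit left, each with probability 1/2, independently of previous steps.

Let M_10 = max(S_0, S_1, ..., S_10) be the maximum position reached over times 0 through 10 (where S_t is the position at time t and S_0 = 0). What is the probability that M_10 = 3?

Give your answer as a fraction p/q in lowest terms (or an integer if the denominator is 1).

Let M_10 = max(S_0,...,S_10). Use the reflection principle: for j ≥ 1, #{paths with M_10 ≥ j} = #{S_10 ≥ j} + #{S_10 ≥ j+1}.
By reflection, #{M_10 ≥ 3} = #{S_10 ≥ 3} + #{S_10 ≥ 4} = 176 + 176 = 352.
#{M_10 ≥ 4} = #{S_10 ≥ 4} + #{S_10 ≥ 5} = 176 + 56 = 232.
#{M_10 = 3} = 352 - 232 = 120.
P(M_10 = 3) = 120/1024 = 15/128

Answer: 15/128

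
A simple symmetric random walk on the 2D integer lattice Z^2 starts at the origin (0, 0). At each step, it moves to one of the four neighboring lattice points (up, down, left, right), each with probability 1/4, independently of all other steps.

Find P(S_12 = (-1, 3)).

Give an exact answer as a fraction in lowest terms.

Answer: 49005/2097152

Derivation:
Let h be the number of horizontal steps (so 12-h are vertical). To end at (-1,3) need (h-1)/2 right-steps and ((12-h)+3)/2 up-steps.
Sum over h with 1 ≤ h ≤ 9, h ≡ 1 (mod 2), 12-h ≡ 1 (mod 2):
h=1: C(12,1)·C(1,0)·C(11,7) = 12·1·330 = 3960
h=3: C(12,3)·C(3,1)·C(9,6) = 220·3·84 = 55440
h=5: C(12,5)·C(5,2)·C(7,5) = 792·10·21 = 166320
h=7: C(12,7)·C(7,3)·C(5,4) = 792·35·5 = 138600
h=9: C(12,9)·C(9,4)·C(3,3) = 220·126·1 = 27720
Total favorable: 392040
Total paths: 4^12 = 16777216
P = 392040/16777216 = 49005/2097152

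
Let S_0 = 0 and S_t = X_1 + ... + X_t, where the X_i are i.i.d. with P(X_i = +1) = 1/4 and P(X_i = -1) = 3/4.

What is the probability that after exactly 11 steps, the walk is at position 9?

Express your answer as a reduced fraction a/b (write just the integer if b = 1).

To reach position 9 after 11 steps: need 10 steps of +1 and 1 step of -1.
Number of such sequences: C(11,10) = 11
Each has probability (1/4)^10 · (3/4)^1 = 3/4194304
P = 11 · 3/4194304 = 33/4194304

Answer: 33/4194304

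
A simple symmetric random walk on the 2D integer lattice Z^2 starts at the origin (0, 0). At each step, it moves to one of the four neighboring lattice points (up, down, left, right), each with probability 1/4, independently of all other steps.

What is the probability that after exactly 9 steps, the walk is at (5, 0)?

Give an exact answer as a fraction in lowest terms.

Let h be the number of horizontal steps (so 9-h are vertical). To end at (5,0) need (h+5)/2 right-steps and ((9-h)+0)/2 up-steps.
Sum over h with 5 ≤ h ≤ 9, h ≡ 1 (mod 2), 9-h ≡ 0 (mod 2):
h=5: C(9,5)·C(5,5)·C(4,2) = 126·1·6 = 756
h=7: C(9,7)·C(7,6)·C(2,1) = 36·7·2 = 504
h=9: C(9,9)·C(9,7)·C(0,0) = 1·36·1 = 36
Total favorable: 1296
Total paths: 4^9 = 262144
P = 1296/262144 = 81/16384

Answer: 81/16384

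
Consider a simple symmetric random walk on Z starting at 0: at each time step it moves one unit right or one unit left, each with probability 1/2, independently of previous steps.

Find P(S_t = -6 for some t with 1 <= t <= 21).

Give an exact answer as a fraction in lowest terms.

Answer: 24805/131072

Derivation:
Count via complement. Let g(t,s) = #length-t paths at position s with S_1..S_t all ≠ -6.
g(t,s) = g(t-1,s-1) + g(t-1,s+1) for s ≠ -6; g(t,-6) = 0.
t=0: g(0,0)=1
t=1: g(1,-1)=1 g(1,1)=1
t=2: g(2,-2)=1 g(2,0)=2 g(2,2)=1
t=3: g(3,-3)=1 g(3,-1)=3 g(3,1)=3 g(3,3)=1
t=4: g(4,-4)=1 g(4,-2)=4 g(4,0)=6 g(4,2)=4 g(4,4)=1
t=5: g(5,-5)=1 g(5,-3)=5 g(5,-1)=10 g(5,1)=10 g(5,3)=5 g(5,5)=1
t=6: g(6,-4)=6 g(6,-2)=15 g(6,0)=20 g(6,2)=15 g(6,4)=6 g(6,6)=1
t=7: g(7,-5)=6 g(7,-3)=21 g(7,-1)=35 g(7,1)=35 g(7,3)=21 g(7,5)=7 g(7,7)=1
t=8: g(8,-4)=27 g(8,-2)=56 g(8,0)=70 g(8,2)=56 g(8,4)=28 g(8,6)=8 g(8,8)=1
t=9: g(9,-5)=27 g(9,-3)=83 g(9,-1)=126 g(9,1)=126 g(9,3)=84 g(9,5)=36 g(9,7)=9 g(9,9)=1
t=10: g(10,-4)=110 g(10,-2)=209 g(10,0)=252 g(10,2)=210 g(10,4)=120 g(10,6)=45 g(10,8)=10 g(10,10)=1
t=11: g(11,-5)=110 g(11,-3)=319 g(11,-1)=461 g(11,1)=462 g(11,3)=330 g(11,5)=165 g(11,7)=55 g(11,9)=11 g(11,11)=1
t=12: g(12,-4)=429 g(12,-2)=780 g(12,0)=923 g(12,2)=792 g(12,4)=495 g(12,6)=220 g(12,8)=66 g(12,10)=12 g(12,12)=1
t=13: g(13,-5)=429 g(13,-3)=1209 g(13,-1)=1703 g(13,1)=1715 g(13,3)=1287 g(13,5)=715 g(13,7)=286 g(13,9)=78 g(13,11)=13 g(13,13)=1
t=14: g(14,-4)=1638 g(14,-2)=2912 g(14,0)=3418 g(14,2)=3002 g(14,4)=2002 g(14,6)=1001 g(14,8)=364 g(14,10)=91 g(14,12)=14 g(14,14)=1
t=15: g(15,-5)=1638 g(15,-3)=4550 g(15,-1)=6330 g(15,1)=6420 g(15,3)=5004 g(15,5)=3003 g(15,7)=1365 g(15,9)=455 g(15,11)=105 g(15,13)=15 g(15,15)=1
t=16: g(16,-4)=6188 g(16,-2)=10880 g(16,0)=12750 g(16,2)=11424 g(16,4)=8007 g(16,6)=4368 g(16,8)=1820 g(16,10)=560 g(16,12)=120 g(16,14)=16 g(16,16)=1
t=17: g(17,-5)=6188 g(17,-3)=17068 g(17,-1)=23630 g(17,1)=24174 g(17,3)=19431 g(17,5)=12375 g(17,7)=6188 g(17,9)=2380 g(17,11)=680 g(17,13)=136 g(17,15)=17 g(17,17)=1
t=18: g(18,-4)=23256 g(18,-2)=40698 g(18,0)=47804 g(18,2)=43605 g(18,4)=31806 g(18,6)=18563 g(18,8)=8568 g(18,10)=3060 g(18,12)=816 g(18,14)=153 g(18,16)=18 g(18,18)=1
t=19: g(19,-5)=23256 g(19,-3)=63954 g(19,-1)=88502 g(19,1)=91409 g(19,3)=75411 g(19,5)=50369 g(19,7)=27131 g(19,9)=11628 g(19,11)=3876 g(19,13)=969 g(19,15)=171 g(19,17)=19 g(19,19)=1
t=20: g(20,-4)=87210 g(20,-2)=152456 g(20,0)=179911 g(20,2)=166820 g(20,4)=125780 g(20,6)=77500 g(20,8)=38759 g(20,10)=15504 g(20,12)=4845 g(20,14)=1140 g(20,16)=190 g(20,18)=20 g(20,20)=1
t=21: g(21,-5)=87210 g(21,-3)=239666 g(21,-1)=332367 g(21,1)=346731 g(21,3)=292600 g(21,5)=203280 g(21,7)=116259 g(21,9)=54263 g(21,11)=20349 g(21,13)=5985 g(21,15)=1330 g(21,17)=210 g(21,19)=21 g(21,21)=1
Paths never hitting -6: Σ_s g(21,s) = 1700272
Paths hitting -6: 2^21 - 1700272 = 396880
P = 396880/2097152 = 24805/131072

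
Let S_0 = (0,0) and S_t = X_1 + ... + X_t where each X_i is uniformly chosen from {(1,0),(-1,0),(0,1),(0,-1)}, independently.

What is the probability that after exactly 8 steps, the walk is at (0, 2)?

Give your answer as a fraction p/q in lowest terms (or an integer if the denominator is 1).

Answer: 49/1024

Derivation:
Let h be the number of horizontal steps (so 8-h are vertical). To end at (0,2) need (h+0)/2 right-steps and ((8-h)+2)/2 up-steps.
Sum over h with 0 ≤ h ≤ 6, h ≡ 0 (mod 2), 8-h ≡ 0 (mod 2):
h=0: C(8,0)·C(0,0)·C(8,5) = 1·1·56 = 56
h=2: C(8,2)·C(2,1)·C(6,4) = 28·2·15 = 840
h=4: C(8,4)·C(4,2)·C(4,3) = 70·6·4 = 1680
h=6: C(8,6)·C(6,3)·C(2,2) = 28·20·1 = 560
Total favorable: 3136
Total paths: 4^8 = 65536
P = 3136/65536 = 49/1024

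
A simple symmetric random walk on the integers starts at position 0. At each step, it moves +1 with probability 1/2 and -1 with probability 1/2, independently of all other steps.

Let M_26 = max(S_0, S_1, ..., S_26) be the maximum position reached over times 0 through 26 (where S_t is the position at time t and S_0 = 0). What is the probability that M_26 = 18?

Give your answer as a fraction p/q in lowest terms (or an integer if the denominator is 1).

Let M_26 = max(S_0,...,S_26). Use the reflection principle: for j ≥ 1, #{paths with M_26 ≥ j} = #{S_26 ≥ j} + #{S_26 ≥ j+1}.
By reflection, #{M_26 ≥ 18} = #{S_26 ≥ 18} + #{S_26 ≥ 19} = 17902 + 2952 = 20854.
#{M_26 ≥ 19} = #{S_26 ≥ 19} + #{S_26 ≥ 20} = 2952 + 2952 = 5904.
#{M_26 = 18} = 20854 - 5904 = 14950.
P(M_26 = 18) = 14950/67108864 = 7475/33554432

Answer: 7475/33554432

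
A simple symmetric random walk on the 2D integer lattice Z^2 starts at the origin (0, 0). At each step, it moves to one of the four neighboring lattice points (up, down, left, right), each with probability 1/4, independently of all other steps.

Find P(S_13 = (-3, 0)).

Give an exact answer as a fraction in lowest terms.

Answer: 1656369/67108864

Derivation:
Let h be the number of horizontal steps (so 13-h are vertical). To end at (-3,0) need (h-3)/2 right-steps and ((13-h)+0)/2 up-steps.
Sum over h with 3 ≤ h ≤ 13, h ≡ 1 (mod 2), 13-h ≡ 0 (mod 2):
h=3: C(13,3)·C(3,0)·C(10,5) = 286·1·252 = 72072
h=5: C(13,5)·C(5,1)·C(8,4) = 1287·5·70 = 450450
h=7: C(13,7)·C(7,2)·C(6,3) = 1716·21·20 = 720720
h=9: C(13,9)·C(9,3)·C(4,2) = 715·84·6 = 360360
h=11: C(13,11)·C(11,4)·C(2,1) = 78·330·2 = 51480
h=13: C(13,13)·C(13,5)·C(0,0) = 1·1287·1 = 1287
Total favorable: 1656369
Total paths: 4^13 = 67108864
P = 1656369/67108864 = 1656369/67108864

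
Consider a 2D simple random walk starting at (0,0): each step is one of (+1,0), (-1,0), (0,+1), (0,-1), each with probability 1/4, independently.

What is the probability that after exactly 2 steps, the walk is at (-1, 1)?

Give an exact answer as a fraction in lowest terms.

Answer: 1/8

Derivation:
Let h be the number of horizontal steps (so 2-h are vertical). To end at (-1,1) need (h-1)/2 right-steps and ((2-h)+1)/2 up-steps.
Sum over h with 1 ≤ h ≤ 1, h ≡ 1 (mod 2), 2-h ≡ 1 (mod 2):
h=1: C(2,1)·C(1,0)·C(1,1) = 2·1·1 = 2
Total favorable: 2
Total paths: 4^2 = 16
P = 2/16 = 1/8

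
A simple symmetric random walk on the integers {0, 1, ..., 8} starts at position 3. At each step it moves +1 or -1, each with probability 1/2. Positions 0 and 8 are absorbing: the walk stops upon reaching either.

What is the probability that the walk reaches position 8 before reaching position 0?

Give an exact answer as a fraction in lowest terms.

Symmetric walk (p = 1/2): the harmonic-function argument gives P(hit 8 before 0 | start at 3) = a/N.
P = 3/8 = 3/8

Answer: 3/8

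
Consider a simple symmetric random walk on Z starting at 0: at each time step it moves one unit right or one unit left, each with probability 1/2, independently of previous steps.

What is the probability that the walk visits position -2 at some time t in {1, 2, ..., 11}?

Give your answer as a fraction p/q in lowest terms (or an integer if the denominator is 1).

Answer: 281/512

Derivation:
Count via complement. Let g(t,s) = #length-t paths at position s with S_1..S_t all ≠ -2.
g(t,s) = g(t-1,s-1) + g(t-1,s+1) for s ≠ -2; g(t,-2) = 0.
t=0: g(0,0)=1
t=1: g(1,-1)=1 g(1,1)=1
t=2: g(2,0)=2 g(2,2)=1
t=3: g(3,-1)=2 g(3,1)=3 g(3,3)=1
t=4: g(4,0)=5 g(4,2)=4 g(4,4)=1
t=5: g(5,-1)=5 g(5,1)=9 g(5,3)=5 g(5,5)=1
t=6: g(6,0)=14 g(6,2)=14 g(6,4)=6 g(6,6)=1
t=7: g(7,-1)=14 g(7,1)=28 g(7,3)=20 g(7,5)=7 g(7,7)=1
t=8: g(8,0)=42 g(8,2)=48 g(8,4)=27 g(8,6)=8 g(8,8)=1
t=9: g(9,-1)=42 g(9,1)=90 g(9,3)=75 g(9,5)=35 g(9,7)=9 g(9,9)=1
t=10: g(10,0)=132 g(10,2)=165 g(10,4)=110 g(10,6)=44 g(10,8)=10 g(10,10)=1
t=11: g(11,-1)=132 g(11,1)=297 g(11,3)=275 g(11,5)=154 g(11,7)=54 g(11,9)=11 g(11,11)=1
Paths never hitting -2: Σ_s g(11,s) = 924
Paths hitting -2: 2^11 - 924 = 1124
P = 1124/2048 = 281/512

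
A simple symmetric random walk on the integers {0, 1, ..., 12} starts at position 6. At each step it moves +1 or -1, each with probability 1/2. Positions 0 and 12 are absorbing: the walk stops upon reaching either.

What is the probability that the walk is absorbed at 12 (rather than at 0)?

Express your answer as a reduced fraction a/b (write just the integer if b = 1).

Answer: 1/2

Derivation:
Symmetric walk (p = 1/2): the harmonic-function argument gives P(hit 12 before 0 | start at 6) = a/N.
P = 6/12 = 1/2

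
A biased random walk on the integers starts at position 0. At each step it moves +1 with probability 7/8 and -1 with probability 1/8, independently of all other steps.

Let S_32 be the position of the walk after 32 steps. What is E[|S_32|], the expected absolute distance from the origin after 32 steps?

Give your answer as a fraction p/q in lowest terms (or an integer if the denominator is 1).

Answer: 29710561157858183549470301187/1237940039285380274899124224

Derivation:
S_32 takes values m ≡ 0 (mod 2) with |m| ≤ 32; P(S_32=m) = C(32,(32+m)/2) · (7/8)^((32+m)/2) · (1/8)^((32-m)/2).
Distribution: P(S=-32)=1/79228162514264337593543950336, P(S=-30)=7/2475880078570760549798248448, P(S=-28)=1519/4951760157141521099596496896, P(S=-26)=53165/2475880078570760549798248448, P(S=-24)=10792495/9903520314283042199192993792, P(S=-22)=105766451/2475880078570760549798248448, P(S=-20)=6663286413/4951760157141521099596496896, P(S=-18)=86622723369/2475880078570760549798248448, P(S=-16)=15158976589575/19807040628566084398385987584, P(S=-14)=35370945375675/2475880078570760549798248448, P(S=-12)=1138944441096735/4951760157141521099596496896, P(S=-10)=7972611087677145/2475880078570760549798248448, P(S=-8)=390657943296180105/9903520314283042199192993792, P(S=-6)=1051771385797407975/2475880078570760549798248448, P(S=-4)=19983656330150751525/4951760157141521099596496896, P(S=-2)=83931356586633156405/2475880078570760549798248448, P(S=0)=9987831433809345612195/39614081257132168796771975168, P(S=2)=4112636472745024663845/2475880078570760549798248448, P(S=4)=47980758848691954411525/4951760157141521099596496896, P(S=6)=123739851767679250850775/2475880078570760549798248448, P(S=8)=2252065302171762365484105/9903520314283042199192993792, P(S=10)=2252065302171762365484105/2475880078570760549798248448, P(S=12)=15764457115202336558388735/4951760157141521099596496896, P(S=14)=23989391262264425197548075/2475880078570760549798248448, P(S=16)=503777216507552929148509575/19807040628566084398385987584, P(S=18)=141057620622114820161582681/2475880078570760549798248448, P(S=20)=531678723883355860609042413/4951760157141521099596496896, P(S=22)=413527896353721224918144099/2475880078570760549798248448, P(S=24)=2067639481768606124590720495/9903520314283042199192993792, P(S=26)=499085392151042857659829085/2475880078570760549798248448, P(S=28)=698719549011460000723760719/4951760157141521099596496896, P(S=30)=157775382034845806615042743/2475880078570760549798248448, P(S=32)=1104427674243920646305299201/79228162514264337593543950336
E[|S_32|] = Σ_m |m|·P(S_32=m) = 29710561157858183549470301187/1237940039285380274899124224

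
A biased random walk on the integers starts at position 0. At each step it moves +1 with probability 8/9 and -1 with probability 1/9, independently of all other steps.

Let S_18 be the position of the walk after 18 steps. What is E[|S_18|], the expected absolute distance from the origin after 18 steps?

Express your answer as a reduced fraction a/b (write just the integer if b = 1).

S_18 takes values m ≡ 0 (mod 2) with |m| ≤ 18; P(S_18=m) = C(18,(18+m)/2) · (8/9)^((18+m)/2) · (1/9)^((18-m)/2).
Distribution: P(S=-18)=1/150094635296999121, P(S=-16)=16/16677181699666569, P(S=-14)=1088/16677181699666569, P(S=-12)=139264/50031545098999707, P(S=-10)=1392640/16677181699666569, P(S=-8)=31195136/16677181699666569, P(S=-6)=1622147072/50031545098999707, P(S=-4)=7415529472/16677181699666569, P(S=-2)=81570824192/16677181699666569, P(S=0)=6525665935360/150094635296999121, P(S=2)=5220532748288/16677181699666569, P(S=4)=30374008717312/16677181699666569, P(S=6)=425236122042368/50031545098999707, P(S=8)=523367534821376/16677181699666569, P(S=10)=1495335813775360/16677181699666569, P(S=12)=9570149208162304/50031545098999707, P(S=14)=4785074604081152/16677181699666569, P(S=16)=4503599627370496/16677181699666569, P(S=18)=18014398509481984/150094635296999121
E[|S_18|] = Σ_m |m|·P(S_18=m) = 233480936419572866/16677181699666569

Answer: 233480936419572866/16677181699666569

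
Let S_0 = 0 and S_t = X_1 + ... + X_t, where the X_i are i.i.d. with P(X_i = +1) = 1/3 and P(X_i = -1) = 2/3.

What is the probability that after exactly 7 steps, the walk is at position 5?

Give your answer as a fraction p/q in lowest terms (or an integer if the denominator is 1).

Answer: 14/2187

Derivation:
To reach position 5 after 7 steps: need 6 steps of +1 and 1 step of -1.
Number of such sequences: C(7,6) = 7
Each has probability (1/3)^6 · (2/3)^1 = 2/2187
P = 7 · 2/2187 = 14/2187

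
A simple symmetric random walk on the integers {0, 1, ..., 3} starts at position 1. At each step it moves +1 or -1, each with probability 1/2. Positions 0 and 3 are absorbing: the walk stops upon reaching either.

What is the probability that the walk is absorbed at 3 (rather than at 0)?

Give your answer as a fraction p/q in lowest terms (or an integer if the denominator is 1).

Symmetric walk (p = 1/2): the harmonic-function argument gives P(hit 3 before 0 | start at 1) = a/N.
P = 1/3 = 1/3

Answer: 1/3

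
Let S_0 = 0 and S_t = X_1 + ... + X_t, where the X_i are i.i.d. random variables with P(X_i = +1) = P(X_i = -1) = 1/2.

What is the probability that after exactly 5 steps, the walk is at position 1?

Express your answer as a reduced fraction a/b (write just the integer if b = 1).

To reach position 1 after 5 steps: need 3 steps of +1 and 2 of -1.
Favorable paths: C(5,3) = 10
Total paths: 2^5 = 32
P = 10/32 = 5/16

Answer: 5/16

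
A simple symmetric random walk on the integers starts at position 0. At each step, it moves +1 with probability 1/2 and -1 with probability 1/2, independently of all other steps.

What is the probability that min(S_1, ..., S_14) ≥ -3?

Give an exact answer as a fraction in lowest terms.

Answer: 715/1024

Derivation:
Let f(t,s) = #length-t paths at position s with S_1..S_t all ≥ -3.
f(t,s) = f(t-1,s-1) + f(t-1,s+1) for s ≥ -3; f(t,s) = 0 for s < -3.
t=0: f(0,0)=1
t=1: f(1,-1)=1 f(1,1)=1
t=2: f(2,-2)=1 f(2,0)=2 f(2,2)=1
t=3: f(3,-3)=1 f(3,-1)=3 f(3,1)=3 f(3,3)=1
t=4: f(4,-2)=4 f(4,0)=6 f(4,2)=4 f(4,4)=1
t=5: f(5,-3)=4 f(5,-1)=10 f(5,1)=10 f(5,3)=5 f(5,5)=1
t=6: f(6,-2)=14 f(6,0)=20 f(6,2)=15 f(6,4)=6 f(6,6)=1
t=7: f(7,-3)=14 f(7,-1)=34 f(7,1)=35 f(7,3)=21 f(7,5)=7 f(7,7)=1
t=8: f(8,-2)=48 f(8,0)=69 f(8,2)=56 f(8,4)=28 f(8,6)=8 f(8,8)=1
t=9: f(9,-3)=48 f(9,-1)=117 f(9,1)=125 f(9,3)=84 f(9,5)=36 f(9,7)=9 f(9,9)=1
t=10: f(10,-2)=165 f(10,0)=242 f(10,2)=209 f(10,4)=120 f(10,6)=45 f(10,8)=10 f(10,10)=1
t=11: f(11,-3)=165 f(11,-1)=407 f(11,1)=451 f(11,3)=329 f(11,5)=165 f(11,7)=55 f(11,9)=11 f(11,11)=1
t=12: f(12,-2)=572 f(12,0)=858 f(12,2)=780 f(12,4)=494 f(12,6)=220 f(12,8)=66 f(12,10)=12 f(12,12)=1
t=13: f(13,-3)=572 f(13,-1)=1430 f(13,1)=1638 f(13,3)=1274 f(13,5)=714 f(13,7)=286 f(13,9)=78 f(13,11)=13 f(13,13)=1
t=14: f(14,-2)=2002 f(14,0)=3068 f(14,2)=2912 f(14,4)=1988 f(14,6)=1000 f(14,8)=364 f(14,10)=91 f(14,12)=14 f(14,14)=1
Σ_s f(14,s) = 11440
P = 11440/16384 = 715/1024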